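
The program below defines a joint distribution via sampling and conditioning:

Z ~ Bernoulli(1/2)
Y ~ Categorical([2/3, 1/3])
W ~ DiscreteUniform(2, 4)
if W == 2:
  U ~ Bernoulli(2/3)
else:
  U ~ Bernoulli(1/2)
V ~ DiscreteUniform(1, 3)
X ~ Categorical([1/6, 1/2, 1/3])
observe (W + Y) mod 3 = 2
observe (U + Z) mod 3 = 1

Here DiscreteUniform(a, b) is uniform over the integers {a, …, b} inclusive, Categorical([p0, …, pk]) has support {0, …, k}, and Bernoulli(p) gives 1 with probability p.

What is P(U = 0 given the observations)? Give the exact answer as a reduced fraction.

Enumerate traces; 36 have nonzero weight after conditioning:
  (Z=0, Y=0, W=2, U=1, V=1, X=0) weight 1/243
  (Z=0, Y=0, W=2, U=1, V=1, X=1) weight 1/81
  (Z=0, Y=0, W=2, U=1, V=1, X=2) weight 2/243
  (Z=0, Y=0, W=2, U=1, V=2, X=0) weight 1/243
  (Z=0, Y=0, W=2, U=1, V=2, X=1) weight 1/81
  (Z=0, Y=0, W=2, U=1, V=2, X=2) weight 2/243
  (Z=0, Y=0, W=2, U=1, V=3, X=0) weight 1/243
  (Z=0, Y=0, W=2, U=1, V=3, X=1) weight 1/81
  (Z=1, Y=0, W=2, U=0, V=1, X=0) weight 1/486
  … 27 more
Group by U:
  weight(U=0) = 7/108
  weight(U=1) = 11/108
Total weight = 7/108 + 11/108 = 1/6
P(U=0 | obs) = 7/108 / 1/6 = 7/18
P(U=1 | obs) = 11/108 / 1/6 = 11/18

P(U = 0 | obs) = 7/18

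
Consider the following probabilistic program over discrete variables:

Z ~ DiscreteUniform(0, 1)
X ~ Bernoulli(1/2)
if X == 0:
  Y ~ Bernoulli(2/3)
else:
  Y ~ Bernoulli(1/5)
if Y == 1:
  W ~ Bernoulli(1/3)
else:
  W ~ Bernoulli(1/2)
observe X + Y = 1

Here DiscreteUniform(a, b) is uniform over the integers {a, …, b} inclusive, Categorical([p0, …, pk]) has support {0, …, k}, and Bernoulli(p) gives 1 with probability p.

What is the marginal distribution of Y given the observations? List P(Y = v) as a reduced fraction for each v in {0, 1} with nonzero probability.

P(Y=0) = 6/11, P(Y=1) = 5/11

Enumerate traces; 8 have nonzero weight after conditioning:
  (Z=0, X=0, Y=1, W=0) weight 1/9
  (Z=0, X=0, Y=1, W=1) weight 1/18
  (Z=0, X=1, Y=0, W=0) weight 1/10
  (Z=0, X=1, Y=0, W=1) weight 1/10
  (Z=1, X=0, Y=1, W=0) weight 1/9
  (Z=1, X=0, Y=1, W=1) weight 1/18
  (Z=1, X=1, Y=0, W=0) weight 1/10
  (Z=1, X=1, Y=0, W=1) weight 1/10
Group by Y:
  weight(Y=0) = 2/5
  weight(Y=1) = 1/3
Total weight = 2/5 + 1/3 = 11/15
P(Y=0 | obs) = 2/5 / 11/15 = 6/11
P(Y=1 | obs) = 1/3 / 11/15 = 5/11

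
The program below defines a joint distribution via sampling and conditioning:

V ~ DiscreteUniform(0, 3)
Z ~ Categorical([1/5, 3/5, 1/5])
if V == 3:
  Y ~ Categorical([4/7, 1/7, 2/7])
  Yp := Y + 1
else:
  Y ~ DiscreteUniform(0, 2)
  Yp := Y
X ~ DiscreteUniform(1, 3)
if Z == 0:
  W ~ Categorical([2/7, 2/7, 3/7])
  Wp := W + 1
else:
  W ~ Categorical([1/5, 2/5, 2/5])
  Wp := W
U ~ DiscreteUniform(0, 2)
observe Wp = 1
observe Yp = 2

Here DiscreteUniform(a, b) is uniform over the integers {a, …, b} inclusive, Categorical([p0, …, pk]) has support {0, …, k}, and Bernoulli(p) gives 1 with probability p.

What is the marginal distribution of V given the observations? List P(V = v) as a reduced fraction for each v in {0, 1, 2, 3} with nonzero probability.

P(V=0) = 7/24, P(V=1) = 7/24, P(V=2) = 7/24, P(V=3) = 1/8

Enumerate traces; 108 have nonzero weight after conditioning:
  (V=0, Z=0, Y=2, X=1, W=0, U=0) weight 1/1890
  (V=0, Z=0, Y=2, X=1, W=0, U=1) weight 1/1890
  (V=0, Z=0, Y=2, X=1, W=0, U=2) weight 1/1890
  (V=0, Z=0, Y=2, X=2, W=0, U=0) weight 1/1890
  (V=0, Z=0, Y=2, X=2, W=0, U=1) weight 1/1890
  (V=0, Z=0, Y=2, X=2, W=0, U=2) weight 1/1890
  (V=0, Z=0, Y=2, X=3, W=0, U=0) weight 1/1890
  (V=0, Z=0, Y=2, X=3, W=0, U=1) weight 1/1890
  (V=1, Z=0, Y=2, X=1, W=0, U=0) weight 1/1890
  (V=2, Z=0, Y=2, X=1, W=0, U=0) weight 1/1890
  … 98 more
Group by V:
  weight(V=0) = 11/350
  weight(V=1) = 11/350
  weight(V=2) = 11/350
  weight(V=3) = 33/2450
Total weight = 11/350 + 11/350 + 11/350 + 33/2450 = 132/1225
P(V=0 | obs) = 11/350 / 132/1225 = 7/24
P(V=1 | obs) = 11/350 / 132/1225 = 7/24
P(V=2 | obs) = 11/350 / 132/1225 = 7/24
P(V=3 | obs) = 33/2450 / 132/1225 = 1/8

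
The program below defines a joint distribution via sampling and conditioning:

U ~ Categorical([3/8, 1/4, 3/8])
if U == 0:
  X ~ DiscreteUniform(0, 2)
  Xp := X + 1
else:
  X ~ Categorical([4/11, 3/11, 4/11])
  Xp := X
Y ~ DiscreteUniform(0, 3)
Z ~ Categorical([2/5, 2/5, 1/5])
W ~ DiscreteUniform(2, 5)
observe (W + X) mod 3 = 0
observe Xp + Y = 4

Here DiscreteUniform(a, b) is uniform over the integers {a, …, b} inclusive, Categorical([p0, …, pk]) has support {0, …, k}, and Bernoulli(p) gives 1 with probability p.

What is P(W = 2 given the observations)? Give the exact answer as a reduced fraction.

Enumerate traces; 30 have nonzero weight after conditioning:
  (U=0, X=0, Y=3, Z=0, W=3) weight 1/320
  (U=0, X=0, Y=3, Z=1, W=3) weight 1/320
  (U=0, X=0, Y=3, Z=2, W=3) weight 1/640
  (U=0, X=1, Y=2, Z=0, W=2) weight 1/320
  (U=0, X=1, Y=2, Z=0, W=5) weight 1/320
  (U=0, X=1, Y=2, Z=1, W=2) weight 1/320
  (U=0, X=1, Y=2, Z=1, W=5) weight 1/320
  (U=0, X=1, Y=2, Z=2, W=2) weight 1/640
  (U=0, X=2, Y=1, Z=0, W=4) weight 1/320
  … 21 more
Group by W:
  weight(W=2) = 13/704
  weight(W=3) = 1/128
  weight(W=4) = 31/1408
  weight(W=5) = 13/704
Total weight = 13/704 + 1/128 + 31/1408 + 13/704 = 47/704
P(W=2 | obs) = 13/704 / 47/704 = 13/47
P(W=3 | obs) = 1/128 / 47/704 = 11/94
P(W=4 | obs) = 31/1408 / 47/704 = 31/94
P(W=5 | obs) = 13/704 / 47/704 = 13/47

P(W = 2 | obs) = 13/47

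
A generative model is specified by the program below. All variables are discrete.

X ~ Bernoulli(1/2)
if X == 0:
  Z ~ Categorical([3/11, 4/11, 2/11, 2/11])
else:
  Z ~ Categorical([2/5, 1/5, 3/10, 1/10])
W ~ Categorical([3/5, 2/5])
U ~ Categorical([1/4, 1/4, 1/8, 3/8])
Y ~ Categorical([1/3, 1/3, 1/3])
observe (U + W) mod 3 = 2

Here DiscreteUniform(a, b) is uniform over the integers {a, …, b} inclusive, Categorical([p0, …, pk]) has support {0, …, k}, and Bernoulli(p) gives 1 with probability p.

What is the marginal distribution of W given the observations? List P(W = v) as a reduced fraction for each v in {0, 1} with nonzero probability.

Enumerate traces; 48 have nonzero weight after conditioning:
  (X=0, Z=0, W=0, U=2, Y=0) weight 3/880
  (X=0, Z=0, W=0, U=2, Y=1) weight 3/880
  (X=0, Z=0, W=0, U=2, Y=2) weight 3/880
  (X=0, Z=0, W=1, U=1, Y=0) weight 1/220
  (X=0, Z=0, W=1, U=1, Y=1) weight 1/220
  (X=0, Z=0, W=1, U=1, Y=2) weight 1/220
  (X=0, Z=1, W=0, U=2, Y=0) weight 1/220
  (X=0, Z=1, W=0, U=2, Y=1) weight 1/220
  … 40 more
Group by W:
  weight(W=0) = 3/40
  weight(W=1) = 1/10
Total weight = 3/40 + 1/10 = 7/40
P(W=0 | obs) = 3/40 / 7/40 = 3/7
P(W=1 | obs) = 1/10 / 7/40 = 4/7

P(W=0) = 3/7, P(W=1) = 4/7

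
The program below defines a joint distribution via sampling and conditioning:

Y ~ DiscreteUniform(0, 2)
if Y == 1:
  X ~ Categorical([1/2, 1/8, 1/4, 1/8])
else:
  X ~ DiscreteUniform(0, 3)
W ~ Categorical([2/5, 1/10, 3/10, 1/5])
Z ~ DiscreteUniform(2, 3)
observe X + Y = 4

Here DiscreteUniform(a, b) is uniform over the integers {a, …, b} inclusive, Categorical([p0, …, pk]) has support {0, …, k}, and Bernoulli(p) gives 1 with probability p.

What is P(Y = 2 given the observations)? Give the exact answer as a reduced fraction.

Enumerate traces; 16 have nonzero weight after conditioning:
  (Y=1, X=3, W=0, Z=2) weight 1/120
  (Y=1, X=3, W=0, Z=3) weight 1/120
  (Y=1, X=3, W=1, Z=2) weight 1/480
  (Y=1, X=3, W=1, Z=3) weight 1/480
  (Y=1, X=3, W=2, Z=2) weight 1/160
  (Y=1, X=3, W=2, Z=3) weight 1/160
  (Y=1, X=3, W=3, Z=2) weight 1/240
  (Y=1, X=3, W=3, Z=3) weight 1/240
  (Y=2, X=2, W=0, Z=2) weight 1/60
  … 7 more
Group by Y:
  weight(Y=1) = 1/24
  weight(Y=2) = 1/12
Total weight = 1/24 + 1/12 = 1/8
P(Y=1 | obs) = 1/24 / 1/8 = 1/3
P(Y=2 | obs) = 1/12 / 1/8 = 2/3

P(Y = 2 | obs) = 2/3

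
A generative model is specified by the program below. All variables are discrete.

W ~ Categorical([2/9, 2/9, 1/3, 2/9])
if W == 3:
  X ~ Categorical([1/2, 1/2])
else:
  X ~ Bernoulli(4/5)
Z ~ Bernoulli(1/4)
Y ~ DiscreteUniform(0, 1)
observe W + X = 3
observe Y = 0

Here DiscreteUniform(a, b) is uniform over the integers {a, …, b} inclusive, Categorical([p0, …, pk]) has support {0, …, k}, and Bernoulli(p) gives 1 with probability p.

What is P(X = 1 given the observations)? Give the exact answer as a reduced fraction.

P(X = 1 | obs) = 12/17

Enumerate traces; 4 have nonzero weight after conditioning:
  (W=2, X=1, Z=0, Y=0) weight 1/10
  (W=2, X=1, Z=1, Y=0) weight 1/30
  (W=3, X=0, Z=0, Y=0) weight 1/24
  (W=3, X=0, Z=1, Y=0) weight 1/72
Group by X:
  weight(X=0) = 1/18
  weight(X=1) = 2/15
Total weight = 1/18 + 2/15 = 17/90
P(X=0 | obs) = 1/18 / 17/90 = 5/17
P(X=1 | obs) = 2/15 / 17/90 = 12/17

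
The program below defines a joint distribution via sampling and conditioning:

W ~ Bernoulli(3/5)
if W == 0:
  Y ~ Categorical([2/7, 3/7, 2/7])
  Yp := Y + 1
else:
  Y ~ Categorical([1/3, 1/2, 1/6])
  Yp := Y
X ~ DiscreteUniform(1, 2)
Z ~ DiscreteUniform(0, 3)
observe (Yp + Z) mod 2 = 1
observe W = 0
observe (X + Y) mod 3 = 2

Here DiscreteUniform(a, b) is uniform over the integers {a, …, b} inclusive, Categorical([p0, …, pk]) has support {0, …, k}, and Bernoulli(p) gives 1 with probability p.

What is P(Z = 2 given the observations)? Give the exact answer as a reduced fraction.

P(Z = 2 | obs) = 1/5

Enumerate traces; 4 have nonzero weight after conditioning:
  (W=0, Y=0, X=2, Z=0) weight 1/70
  (W=0, Y=0, X=2, Z=2) weight 1/70
  (W=0, Y=1, X=1, Z=1) weight 3/140
  (W=0, Y=1, X=1, Z=3) weight 3/140
Group by Z:
  weight(Z=0) = 1/70
  weight(Z=1) = 3/140
  weight(Z=2) = 1/70
  weight(Z=3) = 3/140
Total weight = 1/70 + 3/140 + 1/70 + 3/140 = 1/14
P(Z=0 | obs) = 1/70 / 1/14 = 1/5
P(Z=1 | obs) = 3/140 / 1/14 = 3/10
P(Z=2 | obs) = 1/70 / 1/14 = 1/5
P(Z=3 | obs) = 3/140 / 1/14 = 3/10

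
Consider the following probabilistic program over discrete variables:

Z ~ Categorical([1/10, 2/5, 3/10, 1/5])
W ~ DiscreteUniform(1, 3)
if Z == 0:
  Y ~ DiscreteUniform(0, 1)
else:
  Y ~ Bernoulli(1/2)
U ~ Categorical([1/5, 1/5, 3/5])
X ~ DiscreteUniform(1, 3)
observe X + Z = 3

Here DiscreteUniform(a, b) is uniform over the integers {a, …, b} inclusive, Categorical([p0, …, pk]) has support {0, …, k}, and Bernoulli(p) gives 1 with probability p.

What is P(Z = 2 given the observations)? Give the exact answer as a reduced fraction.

Enumerate traces; 54 have nonzero weight after conditioning:
  (Z=0, W=1, Y=0, U=0, X=3) weight 1/900
  (Z=0, W=1, Y=0, U=1, X=3) weight 1/900
  (Z=0, W=1, Y=0, U=2, X=3) weight 1/300
  (Z=0, W=1, Y=1, U=0, X=3) weight 1/900
  (Z=0, W=1, Y=1, U=1, X=3) weight 1/900
  (Z=0, W=1, Y=1, U=2, X=3) weight 1/300
  (Z=0, W=2, Y=0, U=0, X=3) weight 1/900
  (Z=0, W=2, Y=0, U=1, X=3) weight 1/900
  (Z=1, W=1, Y=0, U=0, X=2) weight 1/225
  (Z=2, W=1, Y=0, U=0, X=1) weight 1/300
  … 44 more
Group by Z:
  weight(Z=0) = 1/30
  weight(Z=1) = 2/15
  weight(Z=2) = 1/10
Total weight = 1/30 + 2/15 + 1/10 = 4/15
P(Z=0 | obs) = 1/30 / 4/15 = 1/8
P(Z=1 | obs) = 2/15 / 4/15 = 1/2
P(Z=2 | obs) = 1/10 / 4/15 = 3/8

P(Z = 2 | obs) = 3/8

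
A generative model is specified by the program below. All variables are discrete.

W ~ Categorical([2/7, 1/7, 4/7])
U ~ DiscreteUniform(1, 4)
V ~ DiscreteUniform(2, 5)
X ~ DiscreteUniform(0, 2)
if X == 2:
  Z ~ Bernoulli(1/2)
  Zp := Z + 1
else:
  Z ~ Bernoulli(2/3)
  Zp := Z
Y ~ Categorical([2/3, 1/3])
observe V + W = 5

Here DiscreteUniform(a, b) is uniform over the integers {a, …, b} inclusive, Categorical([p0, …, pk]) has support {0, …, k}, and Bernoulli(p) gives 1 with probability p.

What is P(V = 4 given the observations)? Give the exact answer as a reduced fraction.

P(V = 4 | obs) = 1/7

Enumerate traces; 144 have nonzero weight after conditioning:
  (W=0, U=1, V=5, X=0, Z=0, Y=0) weight 1/756
  (W=0, U=1, V=5, X=0, Z=0, Y=1) weight 1/1512
  (W=0, U=1, V=5, X=0, Z=1, Y=0) weight 1/378
  (W=0, U=1, V=5, X=0, Z=1, Y=1) weight 1/756
  (W=0, U=1, V=5, X=1, Z=0, Y=0) weight 1/756
  (W=0, U=1, V=5, X=1, Z=0, Y=1) weight 1/1512
  (W=0, U=1, V=5, X=1, Z=1, Y=0) weight 1/378
  (W=0, U=1, V=5, X=1, Z=1, Y=1) weight 1/756
  (W=1, U=1, V=4, X=0, Z=0, Y=0) weight 1/1512
  (W=2, U=1, V=3, X=0, Z=0, Y=0) weight 1/378
  … 134 more
Group by V:
  weight(V=3) = 1/7
  weight(V=4) = 1/28
  weight(V=5) = 1/14
Total weight = 1/7 + 1/28 + 1/14 = 1/4
P(V=3 | obs) = 1/7 / 1/4 = 4/7
P(V=4 | obs) = 1/28 / 1/4 = 1/7
P(V=5 | obs) = 1/14 / 1/4 = 2/7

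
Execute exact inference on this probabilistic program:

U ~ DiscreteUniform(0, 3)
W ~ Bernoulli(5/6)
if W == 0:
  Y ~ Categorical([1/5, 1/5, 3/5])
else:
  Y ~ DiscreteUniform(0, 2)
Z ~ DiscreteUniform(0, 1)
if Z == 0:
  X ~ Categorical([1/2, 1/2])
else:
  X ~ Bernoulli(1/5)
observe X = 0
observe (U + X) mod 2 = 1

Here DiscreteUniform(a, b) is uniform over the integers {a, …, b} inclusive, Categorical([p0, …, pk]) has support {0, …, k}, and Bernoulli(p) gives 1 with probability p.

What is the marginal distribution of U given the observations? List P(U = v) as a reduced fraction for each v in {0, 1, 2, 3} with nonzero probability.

P(U=1) = 1/2, P(U=3) = 1/2

Enumerate traces; 24 have nonzero weight after conditioning:
  (U=1, W=0, Y=0, Z=0, X=0) weight 1/480
  (U=1, W=0, Y=0, Z=1, X=0) weight 1/300
  (U=1, W=0, Y=1, Z=0, X=0) weight 1/480
  (U=1, W=0, Y=1, Z=1, X=0) weight 1/300
  (U=1, W=0, Y=2, Z=0, X=0) weight 1/160
  (U=1, W=0, Y=2, Z=1, X=0) weight 1/100
  (U=1, W=1, Y=0, Z=0, X=0) weight 5/288
  (U=1, W=1, Y=0, Z=1, X=0) weight 1/36
  (U=3, W=0, Y=0, Z=0, X=0) weight 1/480
  … 15 more
Group by U:
  weight(U=1) = 13/80
  weight(U=3) = 13/80
Total weight = 13/80 + 13/80 = 13/40
P(U=1 | obs) = 13/80 / 13/40 = 1/2
P(U=3 | obs) = 13/80 / 13/40 = 1/2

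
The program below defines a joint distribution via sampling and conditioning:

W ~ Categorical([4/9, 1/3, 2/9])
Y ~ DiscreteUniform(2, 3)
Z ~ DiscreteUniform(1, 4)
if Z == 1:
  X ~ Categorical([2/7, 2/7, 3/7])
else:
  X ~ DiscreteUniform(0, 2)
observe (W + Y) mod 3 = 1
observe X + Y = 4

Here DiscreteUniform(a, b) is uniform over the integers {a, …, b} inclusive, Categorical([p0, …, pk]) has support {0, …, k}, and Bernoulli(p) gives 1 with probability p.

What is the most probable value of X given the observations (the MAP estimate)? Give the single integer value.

argmax_v P(X = v | obs) = 1

Enumerate traces; 8 have nonzero weight after conditioning:
  (W=1, Y=3, Z=1, X=1) weight 1/84
  (W=1, Y=3, Z=2, X=1) weight 1/72
  (W=1, Y=3, Z=3, X=1) weight 1/72
  (W=1, Y=3, Z=4, X=1) weight 1/72
  (W=2, Y=2, Z=1, X=2) weight 1/84
  (W=2, Y=2, Z=2, X=2) weight 1/108
  (W=2, Y=2, Z=3, X=2) weight 1/108
  (W=2, Y=2, Z=4, X=2) weight 1/108
Group by X:
  weight(X=1) = 3/56
  weight(X=2) = 5/126
Total weight = 3/56 + 5/126 = 47/504
P(X=1 | obs) = 3/56 / 47/504 = 27/47
P(X=2 | obs) = 5/126 / 47/504 = 20/47
argmax = 1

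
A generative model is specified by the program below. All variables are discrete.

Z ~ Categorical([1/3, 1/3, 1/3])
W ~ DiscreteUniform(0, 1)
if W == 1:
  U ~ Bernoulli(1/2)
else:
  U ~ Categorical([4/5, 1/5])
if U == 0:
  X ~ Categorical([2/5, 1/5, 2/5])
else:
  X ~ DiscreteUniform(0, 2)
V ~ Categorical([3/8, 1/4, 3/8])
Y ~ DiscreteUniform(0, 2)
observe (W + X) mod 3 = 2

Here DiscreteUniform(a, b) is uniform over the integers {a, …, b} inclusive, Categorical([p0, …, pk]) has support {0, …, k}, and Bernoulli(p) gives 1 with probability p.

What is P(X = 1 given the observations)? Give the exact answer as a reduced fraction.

P(X = 1 | obs) = 20/49

Enumerate traces; 108 have nonzero weight after conditioning:
  (Z=0, W=0, U=0, X=2, V=0, Y=0) weight 1/150
  (Z=0, W=0, U=0, X=2, V=0, Y=1) weight 1/150
  (Z=0, W=0, U=0, X=2, V=0, Y=2) weight 1/150
  (Z=0, W=0, U=0, X=2, V=1, Y=0) weight 1/225
  (Z=0, W=0, U=0, X=2, V=1, Y=1) weight 1/225
  (Z=0, W=0, U=0, X=2, V=1, Y=2) weight 1/225
  (Z=0, W=0, U=0, X=2, V=2, Y=0) weight 1/150
  (Z=0, W=0, U=0, X=2, V=2, Y=1) weight 1/150
  (Z=0, W=1, U=0, X=1, V=0, Y=0) weight 1/480
  … 99 more
Group by X:
  weight(X=1) = 2/15
  weight(X=2) = 29/150
Total weight = 2/15 + 29/150 = 49/150
P(X=1 | obs) = 2/15 / 49/150 = 20/49
P(X=2 | obs) = 29/150 / 49/150 = 29/49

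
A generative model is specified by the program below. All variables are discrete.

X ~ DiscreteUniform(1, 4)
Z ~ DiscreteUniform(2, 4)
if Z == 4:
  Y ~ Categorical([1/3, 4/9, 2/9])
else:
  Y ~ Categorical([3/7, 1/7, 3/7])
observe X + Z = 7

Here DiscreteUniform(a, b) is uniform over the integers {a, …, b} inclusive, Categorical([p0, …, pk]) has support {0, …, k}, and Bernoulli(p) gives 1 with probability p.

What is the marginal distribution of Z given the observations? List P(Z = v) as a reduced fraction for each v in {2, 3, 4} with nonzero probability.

P(Z=3) = 1/2, P(Z=4) = 1/2

Enumerate traces; 6 have nonzero weight after conditioning:
  (X=3, Z=4, Y=0) weight 1/36
  (X=3, Z=4, Y=1) weight 1/27
  (X=3, Z=4, Y=2) weight 1/54
  (X=4, Z=3, Y=0) weight 1/28
  (X=4, Z=3, Y=1) weight 1/84
  (X=4, Z=3, Y=2) weight 1/28
Group by Z:
  weight(Z=3) = 1/12
  weight(Z=4) = 1/12
Total weight = 1/12 + 1/12 = 1/6
P(Z=3 | obs) = 1/12 / 1/6 = 1/2
P(Z=4 | obs) = 1/12 / 1/6 = 1/2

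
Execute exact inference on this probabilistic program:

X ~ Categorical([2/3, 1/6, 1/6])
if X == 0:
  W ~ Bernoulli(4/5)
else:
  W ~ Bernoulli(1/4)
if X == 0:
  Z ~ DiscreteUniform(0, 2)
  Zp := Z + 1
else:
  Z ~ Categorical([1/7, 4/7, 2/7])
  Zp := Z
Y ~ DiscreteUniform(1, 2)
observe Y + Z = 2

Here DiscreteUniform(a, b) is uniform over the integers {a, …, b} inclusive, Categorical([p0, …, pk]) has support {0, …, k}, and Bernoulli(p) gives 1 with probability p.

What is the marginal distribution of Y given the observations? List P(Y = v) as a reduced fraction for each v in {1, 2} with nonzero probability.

Enumerate traces; 12 have nonzero weight after conditioning:
  (X=0, W=0, Z=0, Y=2) weight 1/45
  (X=0, W=0, Z=1, Y=1) weight 1/45
  (X=0, W=1, Z=0, Y=2) weight 4/45
  (X=0, W=1, Z=1, Y=1) weight 4/45
  (X=1, W=0, Z=0, Y=2) weight 1/112
  (X=1, W=0, Z=1, Y=1) weight 1/28
  (X=1, W=1, Z=0, Y=2) weight 1/336
  (X=1, W=1, Z=1, Y=1) weight 1/84
  … 4 more
Group by Y:
  weight(Y=1) = 13/63
  weight(Y=2) = 17/126
Total weight = 13/63 + 17/126 = 43/126
P(Y=1 | obs) = 13/63 / 43/126 = 26/43
P(Y=2 | obs) = 17/126 / 43/126 = 17/43

P(Y=1) = 26/43, P(Y=2) = 17/43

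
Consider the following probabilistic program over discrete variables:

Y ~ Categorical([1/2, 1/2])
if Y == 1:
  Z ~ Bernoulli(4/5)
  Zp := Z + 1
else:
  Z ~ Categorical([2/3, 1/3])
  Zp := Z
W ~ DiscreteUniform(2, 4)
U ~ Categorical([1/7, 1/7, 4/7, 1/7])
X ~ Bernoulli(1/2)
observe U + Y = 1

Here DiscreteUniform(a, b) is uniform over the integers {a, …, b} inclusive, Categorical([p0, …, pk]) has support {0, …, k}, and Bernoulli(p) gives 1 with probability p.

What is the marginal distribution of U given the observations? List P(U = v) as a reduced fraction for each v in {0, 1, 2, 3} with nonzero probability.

Enumerate traces; 24 have nonzero weight after conditioning:
  (Y=0, Z=0, W=2, U=1, X=0) weight 1/126
  (Y=0, Z=0, W=2, U=1, X=1) weight 1/126
  (Y=0, Z=0, W=3, U=1, X=0) weight 1/126
  (Y=0, Z=0, W=3, U=1, X=1) weight 1/126
  (Y=0, Z=0, W=4, U=1, X=0) weight 1/126
  (Y=0, Z=0, W=4, U=1, X=1) weight 1/126
  (Y=0, Z=1, W=2, U=1, X=0) weight 1/252
  (Y=0, Z=1, W=2, U=1, X=1) weight 1/252
  (Y=1, Z=0, W=2, U=0, X=0) weight 1/420
  … 15 more
Group by U:
  weight(U=0) = 1/14
  weight(U=1) = 1/14
Total weight = 1/14 + 1/14 = 1/7
P(U=0 | obs) = 1/14 / 1/7 = 1/2
P(U=1 | obs) = 1/14 / 1/7 = 1/2

P(U=0) = 1/2, P(U=1) = 1/2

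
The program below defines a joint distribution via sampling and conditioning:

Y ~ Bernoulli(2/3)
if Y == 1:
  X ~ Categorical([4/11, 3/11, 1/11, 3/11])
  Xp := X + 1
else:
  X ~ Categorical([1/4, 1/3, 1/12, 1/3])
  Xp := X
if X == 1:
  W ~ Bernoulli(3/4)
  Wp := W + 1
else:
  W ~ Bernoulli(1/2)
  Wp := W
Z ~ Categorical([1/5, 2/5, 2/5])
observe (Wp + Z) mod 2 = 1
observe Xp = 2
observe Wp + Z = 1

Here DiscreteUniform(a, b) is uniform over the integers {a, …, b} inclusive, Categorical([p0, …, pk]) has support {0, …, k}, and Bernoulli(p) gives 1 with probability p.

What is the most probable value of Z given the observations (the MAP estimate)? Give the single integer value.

argmax_v P(Z = v | obs) = 0

Enumerate traces; 3 have nonzero weight after conditioning:
  (Y=0, X=2, W=0, Z=1) weight 1/180
  (Y=0, X=2, W=1, Z=0) weight 1/360
  (Y=1, X=1, W=0, Z=0) weight 1/110
Group by Z:
  weight(Z=0) = 47/3960
  weight(Z=1) = 1/180
Total weight = 47/3960 + 1/180 = 23/1320
P(Z=0 | obs) = 47/3960 / 23/1320 = 47/69
P(Z=1 | obs) = 1/180 / 23/1320 = 22/69
argmax = 0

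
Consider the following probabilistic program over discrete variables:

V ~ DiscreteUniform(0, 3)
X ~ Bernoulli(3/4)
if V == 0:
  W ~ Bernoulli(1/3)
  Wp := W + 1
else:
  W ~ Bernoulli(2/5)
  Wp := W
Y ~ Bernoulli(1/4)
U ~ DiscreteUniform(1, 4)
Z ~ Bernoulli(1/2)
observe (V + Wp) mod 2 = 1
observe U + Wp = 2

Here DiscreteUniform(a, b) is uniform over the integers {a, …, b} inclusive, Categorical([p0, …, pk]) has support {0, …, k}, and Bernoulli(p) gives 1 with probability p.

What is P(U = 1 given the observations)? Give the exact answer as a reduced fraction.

P(U = 1 | obs) = 8/17

Enumerate traces; 32 have nonzero weight after conditioning:
  (V=0, X=0, W=0, Y=0, U=1, Z=0) weight 1/256
  (V=0, X=0, W=0, Y=0, U=1, Z=1) weight 1/256
  (V=0, X=0, W=0, Y=1, U=1, Z=0) weight 1/768
  (V=0, X=0, W=0, Y=1, U=1, Z=1) weight 1/768
  (V=0, X=1, W=0, Y=0, U=1, Z=0) weight 3/256
  (V=0, X=1, W=0, Y=0, U=1, Z=1) weight 3/256
  (V=0, X=1, W=0, Y=1, U=1, Z=0) weight 1/256
  (V=0, X=1, W=0, Y=1, U=1, Z=1) weight 1/256
  (V=1, X=0, W=0, Y=0, U=2, Z=0) weight 9/2560
  … 23 more
Group by U:
  weight(U=1) = 1/15
  weight(U=2) = 3/40
Total weight = 1/15 + 3/40 = 17/120
P(U=1 | obs) = 1/15 / 17/120 = 8/17
P(U=2 | obs) = 3/40 / 17/120 = 9/17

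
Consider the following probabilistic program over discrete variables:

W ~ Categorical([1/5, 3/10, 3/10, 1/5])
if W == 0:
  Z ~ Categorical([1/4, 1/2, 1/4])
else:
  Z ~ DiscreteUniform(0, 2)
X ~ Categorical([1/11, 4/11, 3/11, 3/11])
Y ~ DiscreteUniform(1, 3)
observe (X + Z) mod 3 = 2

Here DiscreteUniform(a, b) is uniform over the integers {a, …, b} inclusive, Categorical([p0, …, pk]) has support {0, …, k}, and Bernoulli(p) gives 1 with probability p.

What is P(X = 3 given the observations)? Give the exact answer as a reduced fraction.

Enumerate traces; 48 have nonzero weight after conditioning:
  (W=0, Z=0, X=2, Y=1) weight 1/220
  (W=0, Z=0, X=2, Y=2) weight 1/220
  (W=0, Z=0, X=2, Y=3) weight 1/220
  (W=0, Z=1, X=1, Y=1) weight 2/165
  (W=0, Z=1, X=1, Y=2) weight 2/165
  (W=0, Z=1, X=1, Y=3) weight 2/165
  (W=0, Z=2, X=0, Y=1) weight 1/660
  (W=0, Z=2, X=0, Y=2) weight 1/660
  (W=0, Z=2, X=3, Y=1) weight 1/220
  … 39 more
Group by X:
  weight(X=0) = 19/660
  weight(X=1) = 2/15
  weight(X=2) = 19/220
  weight(X=3) = 19/220
Total weight = 19/660 + 2/15 + 19/220 + 19/220 = 221/660
P(X=0 | obs) = 19/660 / 221/660 = 19/221
P(X=1 | obs) = 2/15 / 221/660 = 88/221
P(X=2 | obs) = 19/220 / 221/660 = 57/221
P(X=3 | obs) = 19/220 / 221/660 = 57/221

P(X = 3 | obs) = 57/221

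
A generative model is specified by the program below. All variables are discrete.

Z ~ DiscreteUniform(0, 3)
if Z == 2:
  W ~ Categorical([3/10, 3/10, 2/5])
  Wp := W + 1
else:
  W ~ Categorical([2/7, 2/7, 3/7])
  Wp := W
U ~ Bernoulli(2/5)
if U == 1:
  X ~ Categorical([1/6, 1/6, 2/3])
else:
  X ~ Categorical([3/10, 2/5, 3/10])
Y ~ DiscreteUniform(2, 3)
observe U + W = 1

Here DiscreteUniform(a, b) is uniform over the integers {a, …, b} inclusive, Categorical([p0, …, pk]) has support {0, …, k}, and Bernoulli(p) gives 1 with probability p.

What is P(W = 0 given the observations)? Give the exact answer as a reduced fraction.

Enumerate traces; 48 have nonzero weight after conditioning:
  (Z=0, W=0, U=1, X=0, Y=2) weight 1/420
  (Z=0, W=0, U=1, X=0, Y=3) weight 1/420
  (Z=0, W=0, U=1, X=1, Y=2) weight 1/420
  (Z=0, W=0, U=1, X=1, Y=3) weight 1/420
  (Z=0, W=0, U=1, X=2, Y=2) weight 1/105
  (Z=0, W=0, U=1, X=2, Y=3) weight 1/105
  (Z=0, W=1, U=0, X=0, Y=2) weight 9/1400
  (Z=0, W=1, U=0, X=0, Y=3) weight 9/1400
  … 40 more
Group by W:
  weight(W=0) = 81/700
  weight(W=1) = 243/1400
Total weight = 81/700 + 243/1400 = 81/280
P(W=0 | obs) = 81/700 / 81/280 = 2/5
P(W=1 | obs) = 243/1400 / 81/280 = 3/5

P(W = 0 | obs) = 2/5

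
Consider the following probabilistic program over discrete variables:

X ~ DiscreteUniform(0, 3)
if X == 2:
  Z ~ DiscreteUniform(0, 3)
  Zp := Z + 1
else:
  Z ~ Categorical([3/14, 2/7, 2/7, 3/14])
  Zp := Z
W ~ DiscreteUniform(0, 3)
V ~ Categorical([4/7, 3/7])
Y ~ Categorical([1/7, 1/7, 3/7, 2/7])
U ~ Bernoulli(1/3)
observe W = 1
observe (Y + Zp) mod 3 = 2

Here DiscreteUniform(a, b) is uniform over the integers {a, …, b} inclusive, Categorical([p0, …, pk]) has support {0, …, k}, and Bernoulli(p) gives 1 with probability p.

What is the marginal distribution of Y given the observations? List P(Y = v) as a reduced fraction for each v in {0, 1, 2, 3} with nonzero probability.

P(Y=0) = 31/260, P(Y=1) = 19/130, P(Y=2) = 129/260, P(Y=3) = 31/130

Enumerate traces; 80 have nonzero weight after conditioning:
  (X=0, Z=0, W=1, V=0, Y=2, U=0) weight 3/1372
  (X=0, Z=0, W=1, V=0, Y=2, U=1) weight 3/2744
  (X=0, Z=0, W=1, V=1, Y=2, U=0) weight 9/5488
  (X=0, Z=0, W=1, V=1, Y=2, U=1) weight 9/10976
  (X=0, Z=1, W=1, V=0, Y=1, U=0) weight 1/1029
  (X=0, Z=1, W=1, V=0, Y=1, U=1) weight 1/2058
  (X=0, Z=1, W=1, V=1, Y=1, U=0) weight 1/1372
  (X=0, Z=1, W=1, V=1, Y=1, U=1) weight 1/2744
  (X=0, Z=2, W=1, V=0, Y=0, U=0) weight 1/1029
  (X=0, Z=2, W=1, V=0, Y=3, U=0) weight 2/1029
  … 70 more
Group by Y:
  weight(Y=0) = 31/3136
  weight(Y=1) = 19/1568
  weight(Y=2) = 129/3136
  weight(Y=3) = 31/1568
Total weight = 31/3136 + 19/1568 + 129/3136 + 31/1568 = 65/784
P(Y=0 | obs) = 31/3136 / 65/784 = 31/260
P(Y=1 | obs) = 19/1568 / 65/784 = 19/130
P(Y=2 | obs) = 129/3136 / 65/784 = 129/260
P(Y=3 | obs) = 31/1568 / 65/784 = 31/130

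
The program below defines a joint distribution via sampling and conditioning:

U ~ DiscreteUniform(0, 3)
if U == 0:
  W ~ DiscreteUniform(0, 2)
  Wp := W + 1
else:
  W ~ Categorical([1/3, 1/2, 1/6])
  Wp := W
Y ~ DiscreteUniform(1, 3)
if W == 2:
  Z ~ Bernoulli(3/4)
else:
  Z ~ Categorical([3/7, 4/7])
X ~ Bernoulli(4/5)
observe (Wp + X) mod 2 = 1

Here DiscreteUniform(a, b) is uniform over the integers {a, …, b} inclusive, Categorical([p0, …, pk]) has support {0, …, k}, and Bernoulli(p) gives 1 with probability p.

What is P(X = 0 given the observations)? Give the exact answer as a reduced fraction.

Enumerate traces; 72 have nonzero weight after conditioning:
  (U=0, W=0, Y=1, Z=0, X=0) weight 1/420
  (U=0, W=0, Y=1, Z=1, X=0) weight 1/315
  (U=0, W=0, Y=2, Z=0, X=0) weight 1/420
  (U=0, W=0, Y=2, Z=1, X=0) weight 1/315
  (U=0, W=0, Y=3, Z=0, X=0) weight 1/420
  (U=0, W=0, Y=3, Z=1, X=0) weight 1/315
  (U=0, W=1, Y=1, Z=0, X=1) weight 1/105
  (U=0, W=1, Y=1, Z=1, X=1) weight 4/315
  … 64 more
Group by X:
  weight(X=0) = 13/120
  weight(X=1) = 11/30
Total weight = 13/120 + 11/30 = 19/40
P(X=0 | obs) = 13/120 / 19/40 = 13/57
P(X=1 | obs) = 11/30 / 19/40 = 44/57

P(X = 0 | obs) = 13/57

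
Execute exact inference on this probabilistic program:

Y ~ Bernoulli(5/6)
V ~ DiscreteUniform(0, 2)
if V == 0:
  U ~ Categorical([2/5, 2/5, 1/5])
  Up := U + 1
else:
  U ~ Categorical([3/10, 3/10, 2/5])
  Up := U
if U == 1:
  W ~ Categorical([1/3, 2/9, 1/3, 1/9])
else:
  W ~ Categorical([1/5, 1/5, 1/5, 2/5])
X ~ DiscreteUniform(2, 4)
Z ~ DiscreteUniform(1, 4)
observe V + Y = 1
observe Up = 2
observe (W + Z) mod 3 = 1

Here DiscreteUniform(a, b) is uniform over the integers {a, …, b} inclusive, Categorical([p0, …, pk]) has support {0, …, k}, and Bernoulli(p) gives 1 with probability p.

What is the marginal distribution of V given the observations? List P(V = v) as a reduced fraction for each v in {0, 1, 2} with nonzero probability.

P(V=0) = 325/397, P(V=1) = 72/397

Enumerate traces; 36 have nonzero weight after conditioning:
  (Y=0, V=1, U=2, W=0, X=2, Z=1) weight 1/2700
  (Y=0, V=1, U=2, W=0, X=2, Z=4) weight 1/2700
  (Y=0, V=1, U=2, W=0, X=3, Z=1) weight 1/2700
  (Y=0, V=1, U=2, W=0, X=3, Z=4) weight 1/2700
  (Y=0, V=1, U=2, W=0, X=4, Z=1) weight 1/2700
  (Y=0, V=1, U=2, W=0, X=4, Z=4) weight 1/2700
  (Y=0, V=1, U=2, W=1, X=2, Z=3) weight 1/2700
  (Y=0, V=1, U=2, W=1, X=3, Z=3) weight 1/2700
  (Y=1, V=0, U=1, W=0, X=2, Z=1) weight 1/324
  … 27 more
Group by V:
  weight(V=0) = 13/324
  weight(V=1) = 2/225
Total weight = 13/324 + 2/225 = 397/8100
P(V=0 | obs) = 13/324 / 397/8100 = 325/397
P(V=1 | obs) = 2/225 / 397/8100 = 72/397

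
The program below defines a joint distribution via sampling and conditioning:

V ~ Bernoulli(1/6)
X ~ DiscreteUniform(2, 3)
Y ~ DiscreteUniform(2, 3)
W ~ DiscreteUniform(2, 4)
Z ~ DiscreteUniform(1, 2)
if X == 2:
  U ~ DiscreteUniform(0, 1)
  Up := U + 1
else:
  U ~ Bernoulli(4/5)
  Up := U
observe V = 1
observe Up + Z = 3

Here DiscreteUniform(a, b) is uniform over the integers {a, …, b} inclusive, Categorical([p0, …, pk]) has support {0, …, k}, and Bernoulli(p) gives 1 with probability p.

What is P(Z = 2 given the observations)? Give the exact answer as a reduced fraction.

P(Z = 2 | obs) = 13/18

Enumerate traces; 18 have nonzero weight after conditioning:
  (V=1, X=2, Y=2, W=2, Z=1, U=1) weight 1/288
  (V=1, X=2, Y=2, W=2, Z=2, U=0) weight 1/288
  (V=1, X=2, Y=2, W=3, Z=1, U=1) weight 1/288
  (V=1, X=2, Y=2, W=3, Z=2, U=0) weight 1/288
  (V=1, X=2, Y=2, W=4, Z=1, U=1) weight 1/288
  (V=1, X=2, Y=2, W=4, Z=2, U=0) weight 1/288
  (V=1, X=2, Y=3, W=2, Z=1, U=1) weight 1/288
  (V=1, X=2, Y=3, W=2, Z=2, U=0) weight 1/288
  … 10 more
Group by Z:
  weight(Z=1) = 1/48
  weight(Z=2) = 13/240
Total weight = 1/48 + 13/240 = 3/40
P(Z=1 | obs) = 1/48 / 3/40 = 5/18
P(Z=2 | obs) = 13/240 / 3/40 = 13/18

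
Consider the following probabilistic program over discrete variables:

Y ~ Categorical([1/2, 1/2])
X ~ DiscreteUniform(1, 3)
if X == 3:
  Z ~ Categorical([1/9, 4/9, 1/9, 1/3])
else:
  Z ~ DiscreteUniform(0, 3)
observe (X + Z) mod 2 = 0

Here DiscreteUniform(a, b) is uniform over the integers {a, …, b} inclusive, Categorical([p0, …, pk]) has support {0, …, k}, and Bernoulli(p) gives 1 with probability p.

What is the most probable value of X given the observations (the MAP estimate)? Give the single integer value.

Enumerate traces; 12 have nonzero weight after conditioning:
  (Y=0, X=1, Z=1) weight 1/24
  (Y=0, X=1, Z=3) weight 1/24
  (Y=0, X=2, Z=0) weight 1/24
  (Y=0, X=2, Z=2) weight 1/24
  (Y=0, X=3, Z=1) weight 2/27
  (Y=0, X=3, Z=3) weight 1/18
  (Y=1, X=1, Z=1) weight 1/24
  (Y=1, X=1, Z=3) weight 1/24
  … 4 more
Group by X:
  weight(X=1) = 1/6
  weight(X=2) = 1/6
  weight(X=3) = 7/27
Total weight = 1/6 + 1/6 + 7/27 = 16/27
P(X=1 | obs) = 1/6 / 16/27 = 9/32
P(X=2 | obs) = 1/6 / 16/27 = 9/32
P(X=3 | obs) = 7/27 / 16/27 = 7/16
argmax = 3

argmax_v P(X = v | obs) = 3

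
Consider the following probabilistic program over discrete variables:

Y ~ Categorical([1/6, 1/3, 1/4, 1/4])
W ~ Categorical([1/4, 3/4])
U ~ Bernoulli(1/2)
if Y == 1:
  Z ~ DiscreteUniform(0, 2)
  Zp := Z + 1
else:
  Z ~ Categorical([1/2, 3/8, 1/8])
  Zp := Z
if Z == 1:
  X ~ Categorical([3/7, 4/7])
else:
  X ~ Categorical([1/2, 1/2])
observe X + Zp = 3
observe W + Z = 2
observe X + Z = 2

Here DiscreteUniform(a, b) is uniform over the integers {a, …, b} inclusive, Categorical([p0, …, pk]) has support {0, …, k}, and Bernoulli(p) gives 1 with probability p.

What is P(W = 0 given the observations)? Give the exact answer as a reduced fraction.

P(W = 0 | obs) = 7/31

Enumerate traces; 4 have nonzero weight after conditioning:
  (Y=1, W=0, U=0, Z=2, X=0) weight 1/144
  (Y=1, W=0, U=1, Z=2, X=0) weight 1/144
  (Y=1, W=1, U=0, Z=1, X=1) weight 1/42
  (Y=1, W=1, U=1, Z=1, X=1) weight 1/42
Group by W:
  weight(W=0) = 1/72
  weight(W=1) = 1/21
Total weight = 1/72 + 1/21 = 31/504
P(W=0 | obs) = 1/72 / 31/504 = 7/31
P(W=1 | obs) = 1/21 / 31/504 = 24/31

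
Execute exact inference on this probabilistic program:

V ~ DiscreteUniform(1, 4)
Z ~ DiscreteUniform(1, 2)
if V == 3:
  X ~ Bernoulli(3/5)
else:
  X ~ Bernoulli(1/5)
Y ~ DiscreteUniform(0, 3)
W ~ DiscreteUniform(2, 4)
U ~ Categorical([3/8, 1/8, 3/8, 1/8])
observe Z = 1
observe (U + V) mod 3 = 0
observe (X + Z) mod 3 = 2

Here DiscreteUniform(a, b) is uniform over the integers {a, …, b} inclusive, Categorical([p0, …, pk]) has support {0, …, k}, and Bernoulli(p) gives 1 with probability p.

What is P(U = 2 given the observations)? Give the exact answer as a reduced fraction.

Enumerate traces; 60 have nonzero weight after conditioning:
  (V=1, Z=1, X=1, Y=0, W=2, U=2) weight 1/1280
  (V=1, Z=1, X=1, Y=0, W=3, U=2) weight 1/1280
  (V=1, Z=1, X=1, Y=0, W=4, U=2) weight 1/1280
  (V=1, Z=1, X=1, Y=1, W=2, U=2) weight 1/1280
  (V=1, Z=1, X=1, Y=1, W=3, U=2) weight 1/1280
  (V=1, Z=1, X=1, Y=1, W=4, U=2) weight 1/1280
  (V=1, Z=1, X=1, Y=2, W=2, U=2) weight 1/1280
  (V=1, Z=1, X=1, Y=2, W=3, U=2) weight 1/1280
  (V=2, Z=1, X=1, Y=0, W=2, U=1) weight 1/3840
  (V=3, Z=1, X=1, Y=0, W=2, U=0) weight 3/1280
  … 50 more
Group by U:
  weight(U=0) = 9/320
  weight(U=1) = 1/320
  weight(U=2) = 3/160
  weight(U=3) = 3/320
Total weight = 9/320 + 1/320 + 3/160 + 3/320 = 19/320
P(U=0 | obs) = 9/320 / 19/320 = 9/19
P(U=1 | obs) = 1/320 / 19/320 = 1/19
P(U=2 | obs) = 3/160 / 19/320 = 6/19
P(U=3 | obs) = 3/320 / 19/320 = 3/19

P(U = 2 | obs) = 6/19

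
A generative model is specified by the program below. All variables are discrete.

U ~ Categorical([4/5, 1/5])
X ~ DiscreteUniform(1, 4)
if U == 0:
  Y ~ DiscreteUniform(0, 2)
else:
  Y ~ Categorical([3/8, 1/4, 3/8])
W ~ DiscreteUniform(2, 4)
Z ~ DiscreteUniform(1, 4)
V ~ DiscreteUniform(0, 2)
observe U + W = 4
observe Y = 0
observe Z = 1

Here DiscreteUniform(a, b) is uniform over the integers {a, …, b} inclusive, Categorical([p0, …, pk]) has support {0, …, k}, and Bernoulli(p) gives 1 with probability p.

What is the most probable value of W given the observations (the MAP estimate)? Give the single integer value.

Enumerate traces; 24 have nonzero weight after conditioning:
  (U=0, X=1, Y=0, W=4, Z=1, V=0) weight 1/540
  (U=0, X=1, Y=0, W=4, Z=1, V=1) weight 1/540
  (U=0, X=1, Y=0, W=4, Z=1, V=2) weight 1/540
  (U=0, X=2, Y=0, W=4, Z=1, V=0) weight 1/540
  (U=0, X=2, Y=0, W=4, Z=1, V=1) weight 1/540
  (U=0, X=2, Y=0, W=4, Z=1, V=2) weight 1/540
  (U=0, X=3, Y=0, W=4, Z=1, V=0) weight 1/540
  (U=0, X=3, Y=0, W=4, Z=1, V=1) weight 1/540
  (U=1, X=1, Y=0, W=3, Z=1, V=0) weight 1/1920
  … 15 more
Group by W:
  weight(W=3) = 1/160
  weight(W=4) = 1/45
Total weight = 1/160 + 1/45 = 41/1440
P(W=3 | obs) = 1/160 / 41/1440 = 9/41
P(W=4 | obs) = 1/45 / 41/1440 = 32/41
argmax = 4

argmax_v P(W = v | obs) = 4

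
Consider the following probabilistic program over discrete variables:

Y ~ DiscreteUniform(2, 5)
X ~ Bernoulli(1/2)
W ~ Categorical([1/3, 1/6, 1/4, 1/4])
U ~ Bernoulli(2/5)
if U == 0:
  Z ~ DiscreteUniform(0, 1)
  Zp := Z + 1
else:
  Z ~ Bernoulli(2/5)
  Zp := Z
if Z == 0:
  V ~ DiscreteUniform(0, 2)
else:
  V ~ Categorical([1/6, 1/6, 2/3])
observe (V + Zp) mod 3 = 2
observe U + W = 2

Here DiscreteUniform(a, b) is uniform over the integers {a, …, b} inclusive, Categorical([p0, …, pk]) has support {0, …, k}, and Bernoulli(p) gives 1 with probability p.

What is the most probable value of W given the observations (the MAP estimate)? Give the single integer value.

Enumerate traces; 32 have nonzero weight after conditioning:
  (Y=2, X=0, W=1, U=1, Z=0, V=2) weight 1/600
  (Y=2, X=0, W=1, U=1, Z=1, V=1) weight 1/1800
  (Y=2, X=0, W=2, U=0, Z=0, V=1) weight 1/320
  (Y=2, X=0, W=2, U=0, Z=1, V=0) weight 1/640
  (Y=2, X=1, W=1, U=1, Z=0, V=2) weight 1/600
  (Y=2, X=1, W=1, U=1, Z=1, V=1) weight 1/1800
  (Y=2, X=1, W=2, U=0, Z=0, V=1) weight 1/320
  (Y=2, X=1, W=2, U=0, Z=1, V=0) weight 1/640
  … 24 more
Group by W:
  weight(W=1) = 4/225
  weight(W=2) = 3/80
Total weight = 4/225 + 3/80 = 199/3600
P(W=1 | obs) = 4/225 / 199/3600 = 64/199
P(W=2 | obs) = 3/80 / 199/3600 = 135/199
argmax = 2

argmax_v P(W = v | obs) = 2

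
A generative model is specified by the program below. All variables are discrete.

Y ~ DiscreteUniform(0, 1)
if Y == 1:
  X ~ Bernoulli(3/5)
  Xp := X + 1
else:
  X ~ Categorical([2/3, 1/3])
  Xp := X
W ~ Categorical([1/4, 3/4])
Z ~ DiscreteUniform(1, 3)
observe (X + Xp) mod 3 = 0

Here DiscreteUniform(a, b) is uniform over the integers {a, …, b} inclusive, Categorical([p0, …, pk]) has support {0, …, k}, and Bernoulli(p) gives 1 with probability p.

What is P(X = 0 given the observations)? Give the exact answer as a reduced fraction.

Enumerate traces; 12 have nonzero weight after conditioning:
  (Y=0, X=0, W=0, Z=1) weight 1/36
  (Y=0, X=0, W=0, Z=2) weight 1/36
  (Y=0, X=0, W=0, Z=3) weight 1/36
  (Y=0, X=0, W=1, Z=1) weight 1/12
  (Y=0, X=0, W=1, Z=2) weight 1/12
  (Y=0, X=0, W=1, Z=3) weight 1/12
  (Y=1, X=1, W=0, Z=1) weight 1/40
  (Y=1, X=1, W=0, Z=2) weight 1/40
  … 4 more
Group by X:
  weight(X=0) = 1/3
  weight(X=1) = 3/10
Total weight = 1/3 + 3/10 = 19/30
P(X=0 | obs) = 1/3 / 19/30 = 10/19
P(X=1 | obs) = 3/10 / 19/30 = 9/19

P(X = 0 | obs) = 10/19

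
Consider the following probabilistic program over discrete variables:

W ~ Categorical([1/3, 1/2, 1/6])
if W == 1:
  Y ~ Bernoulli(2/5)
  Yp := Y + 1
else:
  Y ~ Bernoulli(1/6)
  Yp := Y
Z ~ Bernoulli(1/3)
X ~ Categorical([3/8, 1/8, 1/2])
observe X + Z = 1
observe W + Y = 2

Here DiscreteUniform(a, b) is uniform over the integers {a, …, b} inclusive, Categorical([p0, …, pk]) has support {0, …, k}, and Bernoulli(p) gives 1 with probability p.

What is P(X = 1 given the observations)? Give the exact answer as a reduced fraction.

P(X = 1 | obs) = 2/5

Enumerate traces; 4 have nonzero weight after conditioning:
  (W=1, Y=1, Z=0, X=1) weight 1/60
  (W=1, Y=1, Z=1, X=0) weight 1/40
  (W=2, Y=0, Z=0, X=1) weight 5/432
  (W=2, Y=0, Z=1, X=0) weight 5/288
Group by X:
  weight(X=0) = 61/1440
  weight(X=1) = 61/2160
Total weight = 61/1440 + 61/2160 = 61/864
P(X=0 | obs) = 61/1440 / 61/864 = 3/5
P(X=1 | obs) = 61/2160 / 61/864 = 2/5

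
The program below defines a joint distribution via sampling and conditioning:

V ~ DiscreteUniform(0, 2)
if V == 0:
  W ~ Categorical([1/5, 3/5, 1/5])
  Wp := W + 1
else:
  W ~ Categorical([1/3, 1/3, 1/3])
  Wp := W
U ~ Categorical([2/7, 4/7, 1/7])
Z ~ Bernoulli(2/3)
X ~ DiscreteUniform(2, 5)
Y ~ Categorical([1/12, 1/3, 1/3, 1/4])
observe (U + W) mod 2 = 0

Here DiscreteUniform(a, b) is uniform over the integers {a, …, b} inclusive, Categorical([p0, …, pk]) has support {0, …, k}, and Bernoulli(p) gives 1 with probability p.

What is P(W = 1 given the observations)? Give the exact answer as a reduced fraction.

Enumerate traces; 480 have nonzero weight after conditioning:
  (V=0, W=0, U=0, Z=0, X=2, Y=0) weight 1/7560
  (V=0, W=0, U=0, Z=0, X=2, Y=1) weight 1/1890
  (V=0, W=0, U=0, Z=0, X=2, Y=2) weight 1/1890
  (V=0, W=0, U=0, Z=0, X=2, Y=3) weight 1/2520
  (V=0, W=0, U=0, Z=0, X=3, Y=0) weight 1/7560
  (V=0, W=0, U=0, Z=0, X=3, Y=1) weight 1/1890
  (V=0, W=0, U=0, Z=0, X=3, Y=2) weight 1/1890
  (V=0, W=0, U=0, Z=0, X=3, Y=3) weight 1/2520
  (V=0, W=1, U=1, Z=0, X=2, Y=0) weight 1/1260
  (V=0, W=2, U=0, Z=0, X=2, Y=0) weight 1/7560
  … 470 more
Group by W:
  weight(W=0) = 13/105
  weight(W=1) = 76/315
  weight(W=2) = 13/105
Total weight = 13/105 + 76/315 + 13/105 = 22/45
P(W=0 | obs) = 13/105 / 22/45 = 39/154
P(W=1 | obs) = 76/315 / 22/45 = 38/77
P(W=2 | obs) = 13/105 / 22/45 = 39/154

P(W = 1 | obs) = 38/77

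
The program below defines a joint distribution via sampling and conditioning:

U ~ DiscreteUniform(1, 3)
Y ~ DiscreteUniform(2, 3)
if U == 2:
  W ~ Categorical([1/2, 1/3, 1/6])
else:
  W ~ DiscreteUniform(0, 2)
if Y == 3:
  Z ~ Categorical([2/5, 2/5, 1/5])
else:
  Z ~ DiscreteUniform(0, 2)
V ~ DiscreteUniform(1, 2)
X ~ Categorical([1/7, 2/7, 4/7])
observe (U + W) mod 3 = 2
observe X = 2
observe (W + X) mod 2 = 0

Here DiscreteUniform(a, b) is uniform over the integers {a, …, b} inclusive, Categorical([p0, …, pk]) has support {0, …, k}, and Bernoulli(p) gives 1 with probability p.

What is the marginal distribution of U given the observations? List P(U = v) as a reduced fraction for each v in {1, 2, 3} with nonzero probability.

Enumerate traces; 24 have nonzero weight after conditioning:
  (U=2, Y=2, W=0, Z=0, V=1, X=2) weight 1/126
  (U=2, Y=2, W=0, Z=0, V=2, X=2) weight 1/126
  (U=2, Y=2, W=0, Z=1, V=1, X=2) weight 1/126
  (U=2, Y=2, W=0, Z=1, V=2, X=2) weight 1/126
  (U=2, Y=2, W=0, Z=2, V=1, X=2) weight 1/126
  (U=2, Y=2, W=0, Z=2, V=2, X=2) weight 1/126
  (U=2, Y=3, W=0, Z=0, V=1, X=2) weight 1/105
  (U=2, Y=3, W=0, Z=0, V=2, X=2) weight 1/105
  (U=3, Y=2, W=2, Z=0, V=1, X=2) weight 1/189
  … 15 more
Group by U:
  weight(U=2) = 2/21
  weight(U=3) = 4/63
Total weight = 2/21 + 4/63 = 10/63
P(U=2 | obs) = 2/21 / 10/63 = 3/5
P(U=3 | obs) = 4/63 / 10/63 = 2/5

P(U=2) = 3/5, P(U=3) = 2/5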